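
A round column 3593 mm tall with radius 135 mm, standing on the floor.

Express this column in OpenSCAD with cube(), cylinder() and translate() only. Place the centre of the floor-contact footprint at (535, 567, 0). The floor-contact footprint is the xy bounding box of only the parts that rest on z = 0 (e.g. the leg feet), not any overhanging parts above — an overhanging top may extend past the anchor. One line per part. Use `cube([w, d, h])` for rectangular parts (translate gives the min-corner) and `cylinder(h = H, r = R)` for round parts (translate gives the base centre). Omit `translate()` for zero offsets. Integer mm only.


translate([535, 567, 0]) cylinder(h = 3593, r = 135);


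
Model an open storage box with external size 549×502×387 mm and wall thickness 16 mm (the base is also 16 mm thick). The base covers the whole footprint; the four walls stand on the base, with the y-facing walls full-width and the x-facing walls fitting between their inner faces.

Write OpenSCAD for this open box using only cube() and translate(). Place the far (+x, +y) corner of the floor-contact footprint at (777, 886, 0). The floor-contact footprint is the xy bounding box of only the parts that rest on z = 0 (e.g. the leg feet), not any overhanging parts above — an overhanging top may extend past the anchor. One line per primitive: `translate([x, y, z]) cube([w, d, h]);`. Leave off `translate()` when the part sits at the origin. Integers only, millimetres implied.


translate([228, 384, 0]) cube([549, 502, 16]);
translate([228, 384, 16]) cube([549, 16, 371]);
translate([228, 870, 16]) cube([549, 16, 371]);
translate([228, 400, 16]) cube([16, 470, 371]);
translate([761, 400, 16]) cube([16, 470, 371]);


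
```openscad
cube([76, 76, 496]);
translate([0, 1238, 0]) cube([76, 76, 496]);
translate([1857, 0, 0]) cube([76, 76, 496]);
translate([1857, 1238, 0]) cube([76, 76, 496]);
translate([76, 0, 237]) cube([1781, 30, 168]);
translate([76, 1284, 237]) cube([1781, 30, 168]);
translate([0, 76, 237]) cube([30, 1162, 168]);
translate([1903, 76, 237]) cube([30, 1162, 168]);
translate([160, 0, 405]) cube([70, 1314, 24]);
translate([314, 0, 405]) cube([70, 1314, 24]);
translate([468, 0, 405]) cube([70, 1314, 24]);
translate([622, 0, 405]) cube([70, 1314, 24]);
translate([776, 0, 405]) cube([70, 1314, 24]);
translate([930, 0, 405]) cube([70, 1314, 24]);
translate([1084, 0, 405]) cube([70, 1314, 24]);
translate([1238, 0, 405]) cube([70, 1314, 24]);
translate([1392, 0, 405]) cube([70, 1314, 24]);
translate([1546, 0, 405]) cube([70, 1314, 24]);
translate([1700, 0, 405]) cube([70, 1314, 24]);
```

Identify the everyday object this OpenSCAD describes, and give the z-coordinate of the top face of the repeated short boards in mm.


A bed frame. The slat-top height is 429 mm.

Four posts, four rails, and a row of slats — a bed frame. Slats sit on the rails at z = 237 + 168 = 405; with slat thickness 24, the top is 429 mm.


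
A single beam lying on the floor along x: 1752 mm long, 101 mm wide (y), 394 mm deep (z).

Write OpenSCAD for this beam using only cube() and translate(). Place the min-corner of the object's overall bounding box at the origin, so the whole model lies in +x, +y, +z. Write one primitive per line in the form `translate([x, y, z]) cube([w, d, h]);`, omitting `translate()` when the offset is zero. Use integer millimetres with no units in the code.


cube([1752, 101, 394]);


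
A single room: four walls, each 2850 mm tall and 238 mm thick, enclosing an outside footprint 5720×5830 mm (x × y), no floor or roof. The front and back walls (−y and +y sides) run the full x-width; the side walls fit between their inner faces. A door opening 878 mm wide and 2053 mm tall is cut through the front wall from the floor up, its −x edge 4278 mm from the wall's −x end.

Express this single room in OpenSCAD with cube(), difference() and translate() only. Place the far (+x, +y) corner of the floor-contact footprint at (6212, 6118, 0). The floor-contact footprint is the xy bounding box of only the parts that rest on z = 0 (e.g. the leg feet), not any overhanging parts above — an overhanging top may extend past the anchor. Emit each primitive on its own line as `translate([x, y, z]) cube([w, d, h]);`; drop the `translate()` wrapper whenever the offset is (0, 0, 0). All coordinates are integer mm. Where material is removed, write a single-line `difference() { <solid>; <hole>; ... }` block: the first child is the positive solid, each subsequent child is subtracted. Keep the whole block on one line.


difference() { translate([492, 288, 0]) cube([5720, 238, 2850]); translate([4770, 288, 0]) cube([878, 238, 2053]); }
translate([492, 5880, 0]) cube([5720, 238, 2850]);
translate([492, 526, 0]) cube([238, 5354, 2850]);
translate([5974, 526, 0]) cube([238, 5354, 2850]);


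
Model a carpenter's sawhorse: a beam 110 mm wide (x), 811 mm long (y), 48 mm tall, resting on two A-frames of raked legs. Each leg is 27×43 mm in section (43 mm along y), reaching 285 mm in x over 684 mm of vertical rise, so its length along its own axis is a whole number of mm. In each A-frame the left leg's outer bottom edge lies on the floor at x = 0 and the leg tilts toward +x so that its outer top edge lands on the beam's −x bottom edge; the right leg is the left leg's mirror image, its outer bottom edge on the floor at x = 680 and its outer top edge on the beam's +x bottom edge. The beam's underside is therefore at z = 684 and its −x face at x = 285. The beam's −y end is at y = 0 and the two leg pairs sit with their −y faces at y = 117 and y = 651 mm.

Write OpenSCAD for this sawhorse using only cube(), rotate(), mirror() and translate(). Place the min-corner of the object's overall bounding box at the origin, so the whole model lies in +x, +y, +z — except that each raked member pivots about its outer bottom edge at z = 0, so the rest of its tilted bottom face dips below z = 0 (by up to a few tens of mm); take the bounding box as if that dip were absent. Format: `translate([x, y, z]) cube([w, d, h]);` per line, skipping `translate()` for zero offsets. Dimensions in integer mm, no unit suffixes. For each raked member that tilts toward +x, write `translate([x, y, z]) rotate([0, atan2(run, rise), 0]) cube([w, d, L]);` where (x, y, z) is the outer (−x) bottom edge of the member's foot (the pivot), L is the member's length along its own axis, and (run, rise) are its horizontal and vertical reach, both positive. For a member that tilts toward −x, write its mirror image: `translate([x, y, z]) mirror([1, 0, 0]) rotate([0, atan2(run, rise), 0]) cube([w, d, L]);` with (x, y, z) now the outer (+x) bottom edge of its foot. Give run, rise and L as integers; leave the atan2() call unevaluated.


// leg length = √(285² + 684²) = 741
// right-leg outer foot x = 2·285 + 110 = 680
// beam min-corner = (285, 0, 684)
translate([285, 0, 684]) cube([110, 811, 48]);
translate([0, 117, 0]) rotate([0, atan2(285, 684), 0]) cube([27, 43, 741]);
translate([680, 117, 0]) mirror([1, 0, 0]) rotate([0, atan2(285, 684), 0]) cube([27, 43, 741]);
translate([0, 651, 0]) rotate([0, atan2(285, 684), 0]) cube([27, 43, 741]);
translate([680, 651, 0]) mirror([1, 0, 0]) rotate([0, atan2(285, 684), 0]) cube([27, 43, 741]);


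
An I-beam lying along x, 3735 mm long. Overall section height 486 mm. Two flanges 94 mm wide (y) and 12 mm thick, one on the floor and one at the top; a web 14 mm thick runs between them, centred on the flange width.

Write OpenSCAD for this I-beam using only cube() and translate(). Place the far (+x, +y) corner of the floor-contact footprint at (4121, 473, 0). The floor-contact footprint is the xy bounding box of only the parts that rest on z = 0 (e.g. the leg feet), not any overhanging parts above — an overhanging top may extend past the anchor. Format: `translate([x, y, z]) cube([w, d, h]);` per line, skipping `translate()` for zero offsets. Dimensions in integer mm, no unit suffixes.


translate([386, 379, 0]) cube([3735, 94, 12]);
translate([386, 419, 12]) cube([3735, 14, 462]);
translate([386, 379, 474]) cube([3735, 94, 12]);


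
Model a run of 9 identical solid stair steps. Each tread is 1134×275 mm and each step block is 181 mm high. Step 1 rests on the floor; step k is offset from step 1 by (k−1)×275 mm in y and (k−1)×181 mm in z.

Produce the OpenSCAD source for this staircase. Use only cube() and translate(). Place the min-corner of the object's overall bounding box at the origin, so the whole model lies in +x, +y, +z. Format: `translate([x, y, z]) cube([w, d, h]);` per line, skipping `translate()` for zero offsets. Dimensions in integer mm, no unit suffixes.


cube([1134, 275, 181]);
translate([0, 275, 181]) cube([1134, 275, 181]);
translate([0, 550, 362]) cube([1134, 275, 181]);
translate([0, 825, 543]) cube([1134, 275, 181]);
translate([0, 1100, 724]) cube([1134, 275, 181]);
translate([0, 1375, 905]) cube([1134, 275, 181]);
translate([0, 1650, 1086]) cube([1134, 275, 181]);
translate([0, 1925, 1267]) cube([1134, 275, 181]);
translate([0, 2200, 1448]) cube([1134, 275, 181]);


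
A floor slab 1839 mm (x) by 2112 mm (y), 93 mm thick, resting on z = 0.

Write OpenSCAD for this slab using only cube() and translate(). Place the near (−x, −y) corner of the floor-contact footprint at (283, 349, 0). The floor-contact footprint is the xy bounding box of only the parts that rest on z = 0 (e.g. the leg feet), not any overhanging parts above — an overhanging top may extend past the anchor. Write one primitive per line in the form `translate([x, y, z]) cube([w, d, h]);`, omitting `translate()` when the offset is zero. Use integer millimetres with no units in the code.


translate([283, 349, 0]) cube([1839, 2112, 93]);


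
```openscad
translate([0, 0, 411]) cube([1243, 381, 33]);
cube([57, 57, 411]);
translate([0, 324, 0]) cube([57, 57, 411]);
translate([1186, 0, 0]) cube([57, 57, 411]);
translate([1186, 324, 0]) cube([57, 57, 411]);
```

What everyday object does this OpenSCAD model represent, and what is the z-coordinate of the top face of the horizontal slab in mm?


A bench. The seat-top height is 444 mm.

A long slab on four corner posts — a bench. The slab sits at z = 411 with thickness 33, so the top is 411 + 33 = 444 mm.


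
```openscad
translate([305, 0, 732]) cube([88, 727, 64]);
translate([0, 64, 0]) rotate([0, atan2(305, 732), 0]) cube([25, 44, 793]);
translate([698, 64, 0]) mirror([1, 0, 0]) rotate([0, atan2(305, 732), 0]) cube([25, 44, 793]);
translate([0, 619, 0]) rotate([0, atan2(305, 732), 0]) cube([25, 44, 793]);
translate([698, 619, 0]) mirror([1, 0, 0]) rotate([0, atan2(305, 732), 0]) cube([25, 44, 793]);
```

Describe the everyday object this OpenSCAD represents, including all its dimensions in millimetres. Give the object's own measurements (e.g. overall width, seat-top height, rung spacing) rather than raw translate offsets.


A sawhorse. A 88×727×64 mm beam (x, y, z) sits on two A-frame leg pairs. Each pair is two raked legs of 25×44 mm section (44 mm along y) splaying symmetrically in x. Each leg rises 732 mm vertically over 305 mm of horizontal reach and is 793 mm long along its own axis. Every leg's outer bottom edge rests on the floor and its outer top edge meets a bottom edge of the beam — the left legs (tilting toward +x) meet the beam's −x bottom edge, the right legs (their mirror images, tilting toward −x) meet its +x bottom edge — so the leg tops tuck under the beam, the beam's underside is 732 mm above the floor, and the feet are 698 mm apart outside-to-outside with the beam centred between them. The two leg pairs are set in 64 mm from either end of the beam.


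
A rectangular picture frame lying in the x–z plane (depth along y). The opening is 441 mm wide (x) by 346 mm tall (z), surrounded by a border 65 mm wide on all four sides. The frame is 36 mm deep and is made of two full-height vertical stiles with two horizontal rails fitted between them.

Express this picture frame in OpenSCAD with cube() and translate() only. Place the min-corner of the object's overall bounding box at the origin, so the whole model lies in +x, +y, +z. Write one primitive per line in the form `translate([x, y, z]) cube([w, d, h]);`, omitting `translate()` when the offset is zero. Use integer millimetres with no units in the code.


cube([65, 36, 476]);
translate([506, 0, 0]) cube([65, 36, 476]);
translate([65, 0, 0]) cube([441, 36, 65]);
translate([65, 0, 411]) cube([441, 36, 65]);


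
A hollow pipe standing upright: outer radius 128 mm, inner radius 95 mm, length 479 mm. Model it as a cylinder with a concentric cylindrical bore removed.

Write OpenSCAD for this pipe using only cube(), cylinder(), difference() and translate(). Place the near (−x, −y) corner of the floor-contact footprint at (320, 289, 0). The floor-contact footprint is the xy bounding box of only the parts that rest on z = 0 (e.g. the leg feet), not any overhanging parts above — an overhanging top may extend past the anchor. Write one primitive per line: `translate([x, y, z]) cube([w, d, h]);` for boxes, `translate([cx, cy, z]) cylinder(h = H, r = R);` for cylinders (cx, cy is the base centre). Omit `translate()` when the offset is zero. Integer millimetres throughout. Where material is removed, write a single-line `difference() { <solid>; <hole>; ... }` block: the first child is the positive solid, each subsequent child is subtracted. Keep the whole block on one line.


difference() { translate([448, 417, 0]) cylinder(h = 479, r = 128); translate([448, 417, 0]) cylinder(h = 479, r = 95); }


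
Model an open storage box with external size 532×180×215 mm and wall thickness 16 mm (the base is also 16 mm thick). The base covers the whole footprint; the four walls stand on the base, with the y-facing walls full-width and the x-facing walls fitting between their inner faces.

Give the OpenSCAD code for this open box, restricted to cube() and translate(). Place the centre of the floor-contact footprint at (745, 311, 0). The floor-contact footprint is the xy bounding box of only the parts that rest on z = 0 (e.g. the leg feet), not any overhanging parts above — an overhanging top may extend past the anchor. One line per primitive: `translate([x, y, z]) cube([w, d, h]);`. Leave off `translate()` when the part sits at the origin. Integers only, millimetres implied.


translate([479, 221, 0]) cube([532, 180, 16]);
translate([479, 221, 16]) cube([532, 16, 199]);
translate([479, 385, 16]) cube([532, 16, 199]);
translate([479, 237, 16]) cube([16, 148, 199]);
translate([995, 237, 16]) cube([16, 148, 199]);


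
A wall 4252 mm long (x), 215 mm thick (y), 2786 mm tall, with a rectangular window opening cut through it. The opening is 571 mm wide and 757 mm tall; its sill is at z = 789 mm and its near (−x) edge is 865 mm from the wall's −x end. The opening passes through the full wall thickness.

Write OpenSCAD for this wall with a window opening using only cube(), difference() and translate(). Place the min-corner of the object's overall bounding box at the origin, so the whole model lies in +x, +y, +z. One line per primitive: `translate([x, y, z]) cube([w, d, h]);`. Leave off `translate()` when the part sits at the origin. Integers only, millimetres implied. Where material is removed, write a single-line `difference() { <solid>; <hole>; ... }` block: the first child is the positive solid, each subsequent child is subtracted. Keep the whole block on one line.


difference() { cube([4252, 215, 2786]); translate([865, 0, 789]) cube([571, 215, 757]); }


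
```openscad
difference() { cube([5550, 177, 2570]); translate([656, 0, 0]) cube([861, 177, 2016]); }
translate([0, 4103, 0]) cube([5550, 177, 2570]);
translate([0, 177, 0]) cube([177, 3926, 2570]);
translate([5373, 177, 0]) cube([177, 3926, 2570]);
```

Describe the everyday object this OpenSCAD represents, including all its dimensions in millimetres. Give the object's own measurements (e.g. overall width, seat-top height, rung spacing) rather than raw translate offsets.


A single room: four walls, each 2570 mm tall and 177 mm thick, enclosing an outside footprint 5550×4280 mm (x × y), no floor or roof. The front and back walls (−y and +y sides) run the full x-width; the side walls fit between their inner faces. A door opening 861 mm wide and 2016 mm tall is cut through the front wall from the floor up, its −x edge 656 mm from the wall's −x end.


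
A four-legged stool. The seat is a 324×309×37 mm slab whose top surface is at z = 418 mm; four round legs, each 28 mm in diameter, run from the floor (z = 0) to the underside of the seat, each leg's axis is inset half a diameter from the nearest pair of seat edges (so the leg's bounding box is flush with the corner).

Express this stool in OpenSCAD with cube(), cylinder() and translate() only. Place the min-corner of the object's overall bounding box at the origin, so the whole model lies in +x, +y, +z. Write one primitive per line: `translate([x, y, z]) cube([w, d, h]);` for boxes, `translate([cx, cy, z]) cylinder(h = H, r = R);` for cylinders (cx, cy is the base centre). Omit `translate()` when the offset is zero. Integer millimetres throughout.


translate([0, 0, 381]) cube([324, 309, 37]);
translate([14, 14, 0]) cylinder(h = 381, r = 14);
translate([310, 14, 0]) cylinder(h = 381, r = 14);
translate([14, 295, 0]) cylinder(h = 381, r = 14);
translate([310, 295, 0]) cylinder(h = 381, r = 14);


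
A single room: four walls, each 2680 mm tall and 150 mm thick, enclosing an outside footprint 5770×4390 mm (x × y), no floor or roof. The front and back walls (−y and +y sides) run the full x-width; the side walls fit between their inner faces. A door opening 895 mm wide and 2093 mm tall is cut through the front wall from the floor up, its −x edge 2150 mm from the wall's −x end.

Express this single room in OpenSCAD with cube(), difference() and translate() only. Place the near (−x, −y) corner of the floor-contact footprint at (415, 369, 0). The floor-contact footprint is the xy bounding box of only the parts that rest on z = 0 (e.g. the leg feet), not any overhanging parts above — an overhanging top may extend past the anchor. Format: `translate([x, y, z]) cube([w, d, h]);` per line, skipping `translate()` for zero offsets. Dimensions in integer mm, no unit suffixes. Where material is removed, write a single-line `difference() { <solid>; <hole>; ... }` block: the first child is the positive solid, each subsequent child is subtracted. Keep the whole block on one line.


difference() { translate([415, 369, 0]) cube([5770, 150, 2680]); translate([2565, 369, 0]) cube([895, 150, 2093]); }
translate([415, 4609, 0]) cube([5770, 150, 2680]);
translate([415, 519, 0]) cube([150, 4090, 2680]);
translate([6035, 519, 0]) cube([150, 4090, 2680]);


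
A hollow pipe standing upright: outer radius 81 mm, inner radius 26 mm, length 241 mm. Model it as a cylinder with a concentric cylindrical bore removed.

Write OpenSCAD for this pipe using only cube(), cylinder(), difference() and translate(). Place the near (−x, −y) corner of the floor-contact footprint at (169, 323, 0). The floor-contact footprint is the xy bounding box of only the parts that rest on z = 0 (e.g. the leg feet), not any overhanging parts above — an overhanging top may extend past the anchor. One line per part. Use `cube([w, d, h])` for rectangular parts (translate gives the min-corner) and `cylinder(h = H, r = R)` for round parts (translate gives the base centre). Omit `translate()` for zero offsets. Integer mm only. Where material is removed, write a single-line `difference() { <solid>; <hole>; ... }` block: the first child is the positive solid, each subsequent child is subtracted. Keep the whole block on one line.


difference() { translate([250, 404, 0]) cylinder(h = 241, r = 81); translate([250, 404, 0]) cylinder(h = 241, r = 26); }


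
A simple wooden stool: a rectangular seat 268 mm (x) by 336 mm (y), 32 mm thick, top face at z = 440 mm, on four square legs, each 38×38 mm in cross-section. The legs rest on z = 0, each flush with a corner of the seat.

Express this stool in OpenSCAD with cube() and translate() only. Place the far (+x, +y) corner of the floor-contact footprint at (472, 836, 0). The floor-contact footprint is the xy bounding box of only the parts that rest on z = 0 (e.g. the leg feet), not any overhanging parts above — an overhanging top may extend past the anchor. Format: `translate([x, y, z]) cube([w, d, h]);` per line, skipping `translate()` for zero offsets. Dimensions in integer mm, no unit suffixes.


// leg_h = 440 - 32 = 408
translate([204, 500, 408]) cube([268, 336, 32]);
translate([204, 500, 0]) cube([38, 38, 408]);
translate([434, 500, 0]) cube([38, 38, 408]);
translate([204, 798, 0]) cube([38, 38, 408]);
translate([434, 798, 0]) cube([38, 38, 408]);


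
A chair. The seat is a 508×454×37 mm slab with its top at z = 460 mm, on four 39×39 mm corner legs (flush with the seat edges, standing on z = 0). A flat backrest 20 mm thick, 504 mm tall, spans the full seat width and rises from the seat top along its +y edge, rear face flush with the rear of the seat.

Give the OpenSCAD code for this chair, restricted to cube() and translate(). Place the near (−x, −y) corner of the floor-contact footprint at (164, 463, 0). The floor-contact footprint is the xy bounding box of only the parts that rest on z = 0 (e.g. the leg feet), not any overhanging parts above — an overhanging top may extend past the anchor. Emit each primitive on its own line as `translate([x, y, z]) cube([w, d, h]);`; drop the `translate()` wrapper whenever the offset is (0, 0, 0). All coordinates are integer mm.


translate([164, 463, 423]) cube([508, 454, 37]);
translate([164, 463, 0]) cube([39, 39, 423]);
translate([633, 463, 0]) cube([39, 39, 423]);
translate([164, 878, 0]) cube([39, 39, 423]);
translate([633, 878, 0]) cube([39, 39, 423]);
translate([164, 897, 460]) cube([508, 20, 504]);


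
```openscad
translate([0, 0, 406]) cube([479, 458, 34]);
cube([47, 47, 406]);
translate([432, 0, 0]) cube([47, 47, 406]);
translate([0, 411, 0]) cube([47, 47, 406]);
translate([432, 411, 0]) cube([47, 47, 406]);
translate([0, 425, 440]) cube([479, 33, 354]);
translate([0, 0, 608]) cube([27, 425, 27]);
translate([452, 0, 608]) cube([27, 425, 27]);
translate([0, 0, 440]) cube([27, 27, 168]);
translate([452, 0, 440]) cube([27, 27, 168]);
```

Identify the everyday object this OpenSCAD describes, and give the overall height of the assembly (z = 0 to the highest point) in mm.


A chair. The overall height is 794 mm.

A slab on four corner posts with a tall panel at the back — a chair. The seat slab sits at z = 406 with thickness 34, and the 354 mm backrest starts at the seat top, so the overall height is 406 + 34 + 354 = 794 mm.


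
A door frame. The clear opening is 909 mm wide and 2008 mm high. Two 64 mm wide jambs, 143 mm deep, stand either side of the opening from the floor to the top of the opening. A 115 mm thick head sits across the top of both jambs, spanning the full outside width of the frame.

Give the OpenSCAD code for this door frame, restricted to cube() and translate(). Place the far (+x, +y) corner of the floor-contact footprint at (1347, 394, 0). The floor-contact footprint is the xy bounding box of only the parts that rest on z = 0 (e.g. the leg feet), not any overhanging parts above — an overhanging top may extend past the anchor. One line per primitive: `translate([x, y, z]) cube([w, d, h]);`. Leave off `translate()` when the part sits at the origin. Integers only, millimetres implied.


translate([310, 251, 0]) cube([64, 143, 2008]);
translate([1283, 251, 0]) cube([64, 143, 2008]);
translate([310, 251, 2008]) cube([1037, 143, 115]);


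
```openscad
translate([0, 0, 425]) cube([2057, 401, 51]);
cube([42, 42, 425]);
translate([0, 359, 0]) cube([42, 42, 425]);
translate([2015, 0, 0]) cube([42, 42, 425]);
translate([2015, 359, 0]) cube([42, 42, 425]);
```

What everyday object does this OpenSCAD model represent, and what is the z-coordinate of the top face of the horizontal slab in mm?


A bench. The seat-top height is 476 mm.

A long slab on four corner posts — a bench. The slab sits at z = 425 with thickness 51, so the top is 425 + 51 = 476 mm.


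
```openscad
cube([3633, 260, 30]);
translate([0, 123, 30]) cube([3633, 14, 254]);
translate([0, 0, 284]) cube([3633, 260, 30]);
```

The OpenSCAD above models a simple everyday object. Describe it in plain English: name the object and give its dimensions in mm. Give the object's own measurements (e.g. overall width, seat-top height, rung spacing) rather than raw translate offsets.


An I-beam lying along x, 3633 mm long. Overall section height 314 mm. Two flanges 260 mm wide (y) and 30 mm thick, one on the floor and one at the top; a web 14 mm thick runs between them, centred on the flange width.


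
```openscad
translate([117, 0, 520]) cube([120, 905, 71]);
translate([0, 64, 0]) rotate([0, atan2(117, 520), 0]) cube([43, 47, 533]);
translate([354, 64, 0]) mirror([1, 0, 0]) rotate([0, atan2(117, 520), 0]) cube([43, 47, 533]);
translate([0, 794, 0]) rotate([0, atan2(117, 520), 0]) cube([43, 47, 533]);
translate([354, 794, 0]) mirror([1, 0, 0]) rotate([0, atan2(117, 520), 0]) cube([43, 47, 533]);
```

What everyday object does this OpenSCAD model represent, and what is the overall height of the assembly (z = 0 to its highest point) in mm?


A sawhorse. The overall height is 591 mm.

A beam across two mirrored pairs of raked legs — a sawhorse. The beam's underside is at z = 520 (matching the legs' vertical rise in atan2(117, 520)) and the beam is 71 mm tall, so its top is at 520 + 71 = 591 mm. The raked legs top out at the beam's underside, so that is the highest point.


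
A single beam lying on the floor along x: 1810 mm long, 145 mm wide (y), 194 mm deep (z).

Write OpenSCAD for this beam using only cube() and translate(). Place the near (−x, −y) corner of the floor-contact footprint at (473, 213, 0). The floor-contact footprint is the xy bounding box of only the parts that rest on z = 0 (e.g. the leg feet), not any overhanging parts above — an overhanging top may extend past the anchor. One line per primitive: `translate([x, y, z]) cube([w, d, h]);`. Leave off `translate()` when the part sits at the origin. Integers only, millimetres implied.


translate([473, 213, 0]) cube([1810, 145, 194]);


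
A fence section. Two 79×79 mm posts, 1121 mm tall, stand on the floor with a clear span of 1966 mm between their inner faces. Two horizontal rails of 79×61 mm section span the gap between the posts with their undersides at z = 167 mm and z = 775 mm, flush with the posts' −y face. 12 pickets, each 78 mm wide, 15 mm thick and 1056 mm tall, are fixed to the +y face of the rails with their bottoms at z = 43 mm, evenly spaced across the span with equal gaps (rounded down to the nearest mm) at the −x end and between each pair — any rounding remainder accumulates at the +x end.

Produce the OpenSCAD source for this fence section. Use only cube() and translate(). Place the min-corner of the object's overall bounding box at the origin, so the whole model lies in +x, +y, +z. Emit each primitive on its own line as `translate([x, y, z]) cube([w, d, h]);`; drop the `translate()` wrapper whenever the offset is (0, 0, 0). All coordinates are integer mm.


cube([79, 79, 1121]);
translate([2045, 0, 0]) cube([79, 79, 1121]);
translate([79, 0, 167]) cube([1966, 79, 61]);
translate([79, 0, 775]) cube([1966, 79, 61]);
translate([158, 79, 43]) cube([78, 15, 1056]);
translate([315, 79, 43]) cube([78, 15, 1056]);
translate([472, 79, 43]) cube([78, 15, 1056]);
translate([629, 79, 43]) cube([78, 15, 1056]);
translate([786, 79, 43]) cube([78, 15, 1056]);
translate([943, 79, 43]) cube([78, 15, 1056]);
translate([1100, 79, 43]) cube([78, 15, 1056]);
translate([1257, 79, 43]) cube([78, 15, 1056]);
translate([1414, 79, 43]) cube([78, 15, 1056]);
translate([1571, 79, 43]) cube([78, 15, 1056]);
translate([1728, 79, 43]) cube([78, 15, 1056]);
translate([1885, 79, 43]) cube([78, 15, 1056]);


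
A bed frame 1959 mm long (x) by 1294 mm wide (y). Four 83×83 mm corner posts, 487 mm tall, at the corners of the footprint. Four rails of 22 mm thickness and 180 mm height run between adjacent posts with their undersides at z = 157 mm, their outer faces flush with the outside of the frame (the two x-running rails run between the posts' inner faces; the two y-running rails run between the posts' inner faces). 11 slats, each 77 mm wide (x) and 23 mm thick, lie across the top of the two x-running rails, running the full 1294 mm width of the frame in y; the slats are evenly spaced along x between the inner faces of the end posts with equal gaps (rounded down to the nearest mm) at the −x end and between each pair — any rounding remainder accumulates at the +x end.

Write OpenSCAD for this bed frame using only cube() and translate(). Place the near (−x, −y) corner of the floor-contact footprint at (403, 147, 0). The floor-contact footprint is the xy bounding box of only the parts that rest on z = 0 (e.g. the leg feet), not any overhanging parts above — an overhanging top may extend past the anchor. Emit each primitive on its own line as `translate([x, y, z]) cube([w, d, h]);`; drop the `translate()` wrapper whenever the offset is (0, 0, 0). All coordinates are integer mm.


// slat z = rail_z + rail_h = 157 + 180 = 337
// slat gap = ⌊(1793 − 11·77) / 12⌋ = 78
translate([403, 147, 0]) cube([83, 83, 487]);
translate([403, 1358, 0]) cube([83, 83, 487]);
translate([2279, 147, 0]) cube([83, 83, 487]);
translate([2279, 1358, 0]) cube([83, 83, 487]);
translate([486, 147, 157]) cube([1793, 22, 180]);
translate([486, 1419, 157]) cube([1793, 22, 180]);
translate([403, 230, 157]) cube([22, 1128, 180]);
translate([2340, 230, 157]) cube([22, 1128, 180]);
translate([564, 147, 337]) cube([77, 1294, 23]);
translate([719, 147, 337]) cube([77, 1294, 23]);
translate([874, 147, 337]) cube([77, 1294, 23]);
translate([1029, 147, 337]) cube([77, 1294, 23]);
translate([1184, 147, 337]) cube([77, 1294, 23]);
translate([1339, 147, 337]) cube([77, 1294, 23]);
translate([1494, 147, 337]) cube([77, 1294, 23]);
translate([1649, 147, 337]) cube([77, 1294, 23]);
translate([1804, 147, 337]) cube([77, 1294, 23]);
translate([1959, 147, 337]) cube([77, 1294, 23]);
translate([2114, 147, 337]) cube([77, 1294, 23]);


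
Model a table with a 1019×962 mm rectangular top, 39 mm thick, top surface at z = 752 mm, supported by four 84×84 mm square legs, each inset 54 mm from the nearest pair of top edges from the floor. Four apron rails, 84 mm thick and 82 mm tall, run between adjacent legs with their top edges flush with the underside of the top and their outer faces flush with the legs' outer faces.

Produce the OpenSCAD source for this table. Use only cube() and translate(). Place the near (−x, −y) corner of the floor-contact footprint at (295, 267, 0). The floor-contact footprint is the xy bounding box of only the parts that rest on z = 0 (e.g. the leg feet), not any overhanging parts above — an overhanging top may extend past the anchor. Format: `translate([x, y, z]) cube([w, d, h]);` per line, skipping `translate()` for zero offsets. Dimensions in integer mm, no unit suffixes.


translate([241, 213, 713]) cube([1019, 962, 39]);
translate([295, 267, 0]) cube([84, 84, 713]);
translate([1122, 267, 0]) cube([84, 84, 713]);
translate([295, 1037, 0]) cube([84, 84, 713]);
translate([1122, 1037, 0]) cube([84, 84, 713]);
translate([379, 267, 631]) cube([743, 84, 82]);
translate([379, 1037, 631]) cube([743, 84, 82]);
translate([295, 351, 631]) cube([84, 686, 82]);
translate([1122, 351, 631]) cube([84, 686, 82]);


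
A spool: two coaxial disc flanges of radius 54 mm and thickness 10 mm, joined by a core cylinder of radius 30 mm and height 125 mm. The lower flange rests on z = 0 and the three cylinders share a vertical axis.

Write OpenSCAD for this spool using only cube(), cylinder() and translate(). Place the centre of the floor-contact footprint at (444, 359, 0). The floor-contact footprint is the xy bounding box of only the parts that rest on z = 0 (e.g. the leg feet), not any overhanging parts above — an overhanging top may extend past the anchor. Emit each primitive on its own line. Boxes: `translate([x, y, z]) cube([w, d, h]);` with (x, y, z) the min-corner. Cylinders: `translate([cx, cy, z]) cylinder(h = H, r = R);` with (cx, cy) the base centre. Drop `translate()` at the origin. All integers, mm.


translate([444, 359, 0]) cylinder(h = 10, r = 54);
translate([444, 359, 10]) cylinder(h = 125, r = 30);
translate([444, 359, 135]) cylinder(h = 10, r = 54);


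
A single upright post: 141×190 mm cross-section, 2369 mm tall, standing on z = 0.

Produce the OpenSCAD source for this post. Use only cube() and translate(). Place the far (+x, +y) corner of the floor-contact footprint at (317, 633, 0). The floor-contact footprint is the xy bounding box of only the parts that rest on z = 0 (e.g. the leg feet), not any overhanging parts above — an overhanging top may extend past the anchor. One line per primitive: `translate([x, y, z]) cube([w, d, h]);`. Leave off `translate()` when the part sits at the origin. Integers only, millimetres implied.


translate([176, 443, 0]) cube([141, 190, 2369]);


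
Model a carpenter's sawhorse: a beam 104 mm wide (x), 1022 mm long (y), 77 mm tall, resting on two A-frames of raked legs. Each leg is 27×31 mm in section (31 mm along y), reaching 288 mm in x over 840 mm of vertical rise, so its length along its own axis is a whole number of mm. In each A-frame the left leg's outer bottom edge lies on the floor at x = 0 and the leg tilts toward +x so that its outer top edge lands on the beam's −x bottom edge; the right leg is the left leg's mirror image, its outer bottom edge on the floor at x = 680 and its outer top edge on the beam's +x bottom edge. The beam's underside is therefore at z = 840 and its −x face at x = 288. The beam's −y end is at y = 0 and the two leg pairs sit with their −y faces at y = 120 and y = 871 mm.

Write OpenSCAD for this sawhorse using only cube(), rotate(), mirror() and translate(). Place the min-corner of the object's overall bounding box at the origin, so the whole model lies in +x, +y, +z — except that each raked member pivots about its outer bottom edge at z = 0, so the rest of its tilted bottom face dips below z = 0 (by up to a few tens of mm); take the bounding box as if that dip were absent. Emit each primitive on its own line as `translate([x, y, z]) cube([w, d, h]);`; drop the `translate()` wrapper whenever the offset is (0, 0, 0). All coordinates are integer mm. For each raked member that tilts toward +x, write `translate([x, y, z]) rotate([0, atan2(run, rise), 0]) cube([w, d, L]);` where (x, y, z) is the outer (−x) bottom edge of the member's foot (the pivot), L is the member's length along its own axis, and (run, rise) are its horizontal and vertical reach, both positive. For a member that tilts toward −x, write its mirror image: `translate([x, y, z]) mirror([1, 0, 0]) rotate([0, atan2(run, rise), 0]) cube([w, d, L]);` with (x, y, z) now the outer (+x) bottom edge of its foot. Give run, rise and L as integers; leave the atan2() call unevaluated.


// leg length = √(288² + 840²) = 888
// right-leg outer foot x = 2·288 + 104 = 680
// beam min-corner = (288, 0, 840)
translate([288, 0, 840]) cube([104, 1022, 77]);
translate([0, 120, 0]) rotate([0, atan2(288, 840), 0]) cube([27, 31, 888]);
translate([680, 120, 0]) mirror([1, 0, 0]) rotate([0, atan2(288, 840), 0]) cube([27, 31, 888]);
translate([0, 871, 0]) rotate([0, atan2(288, 840), 0]) cube([27, 31, 888]);
translate([680, 871, 0]) mirror([1, 0, 0]) rotate([0, atan2(288, 840), 0]) cube([27, 31, 888]);


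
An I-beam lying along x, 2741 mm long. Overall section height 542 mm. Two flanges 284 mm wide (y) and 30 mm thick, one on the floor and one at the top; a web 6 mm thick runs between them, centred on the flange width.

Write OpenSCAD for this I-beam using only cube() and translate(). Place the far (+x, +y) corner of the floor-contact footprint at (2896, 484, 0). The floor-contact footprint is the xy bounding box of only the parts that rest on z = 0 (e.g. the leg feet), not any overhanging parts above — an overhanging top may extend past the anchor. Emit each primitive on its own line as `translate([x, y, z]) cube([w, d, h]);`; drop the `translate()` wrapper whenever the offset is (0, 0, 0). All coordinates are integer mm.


translate([155, 200, 0]) cube([2741, 284, 30]);
translate([155, 339, 30]) cube([2741, 6, 482]);
translate([155, 200, 512]) cube([2741, 284, 30]);


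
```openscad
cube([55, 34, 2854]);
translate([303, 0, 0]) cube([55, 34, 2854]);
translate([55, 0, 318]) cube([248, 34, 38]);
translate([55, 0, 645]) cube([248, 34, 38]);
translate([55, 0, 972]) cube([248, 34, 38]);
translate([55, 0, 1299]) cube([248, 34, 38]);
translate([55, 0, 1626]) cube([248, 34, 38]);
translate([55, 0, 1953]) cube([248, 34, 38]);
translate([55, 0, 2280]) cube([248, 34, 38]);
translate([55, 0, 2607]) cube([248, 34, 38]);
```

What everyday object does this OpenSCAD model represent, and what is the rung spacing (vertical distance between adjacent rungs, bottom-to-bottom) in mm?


A ladder. The rung spacing is 327 mm.

Two tall 55×34 posts with 8 short bars between them — a ladder. Adjacent rungs sit at z = 318 and z = 645, so the spacing is 645 − 318 = 327 mm.


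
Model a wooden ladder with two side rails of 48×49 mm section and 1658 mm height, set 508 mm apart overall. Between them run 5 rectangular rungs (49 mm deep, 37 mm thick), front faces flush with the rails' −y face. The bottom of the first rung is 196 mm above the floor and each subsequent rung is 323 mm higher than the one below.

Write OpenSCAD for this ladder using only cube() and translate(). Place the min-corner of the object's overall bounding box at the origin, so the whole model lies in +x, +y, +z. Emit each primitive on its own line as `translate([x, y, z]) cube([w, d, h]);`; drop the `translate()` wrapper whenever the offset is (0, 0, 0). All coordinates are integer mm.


// rung span = 508 - 2*48 = 412
// rung[k] z = 196 + k*323
cube([48, 49, 1658]);
translate([460, 0, 0]) cube([48, 49, 1658]);
translate([48, 0, 196]) cube([412, 49, 37]);
translate([48, 0, 519]) cube([412, 49, 37]);
translate([48, 0, 842]) cube([412, 49, 37]);
translate([48, 0, 1165]) cube([412, 49, 37]);
translate([48, 0, 1488]) cube([412, 49, 37]);


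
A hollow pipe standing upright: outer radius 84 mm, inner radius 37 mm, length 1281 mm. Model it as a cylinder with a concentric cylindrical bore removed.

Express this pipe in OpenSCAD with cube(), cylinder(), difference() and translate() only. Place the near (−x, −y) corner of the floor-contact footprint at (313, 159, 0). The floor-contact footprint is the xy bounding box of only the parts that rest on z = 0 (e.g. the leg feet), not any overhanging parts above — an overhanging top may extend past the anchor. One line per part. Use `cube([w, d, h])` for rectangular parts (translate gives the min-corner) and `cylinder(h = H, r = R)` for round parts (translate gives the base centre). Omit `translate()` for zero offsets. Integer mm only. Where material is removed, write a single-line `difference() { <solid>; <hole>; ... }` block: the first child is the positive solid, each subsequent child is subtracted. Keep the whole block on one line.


difference() { translate([397, 243, 0]) cylinder(h = 1281, r = 84); translate([397, 243, 0]) cylinder(h = 1281, r = 37); }


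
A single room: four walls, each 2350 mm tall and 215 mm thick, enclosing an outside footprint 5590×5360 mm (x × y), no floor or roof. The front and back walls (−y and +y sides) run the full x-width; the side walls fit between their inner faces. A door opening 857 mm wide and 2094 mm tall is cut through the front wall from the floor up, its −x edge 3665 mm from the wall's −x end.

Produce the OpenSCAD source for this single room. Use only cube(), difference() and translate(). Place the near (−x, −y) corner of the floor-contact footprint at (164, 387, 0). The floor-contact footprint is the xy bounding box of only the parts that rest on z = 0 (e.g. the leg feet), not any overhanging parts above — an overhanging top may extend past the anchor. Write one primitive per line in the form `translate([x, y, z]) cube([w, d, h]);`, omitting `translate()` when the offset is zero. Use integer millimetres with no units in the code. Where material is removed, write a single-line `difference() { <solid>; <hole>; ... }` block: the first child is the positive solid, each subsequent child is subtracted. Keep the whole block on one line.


difference() { translate([164, 387, 0]) cube([5590, 215, 2350]); translate([3829, 387, 0]) cube([857, 215, 2094]); }
translate([164, 5532, 0]) cube([5590, 215, 2350]);
translate([164, 602, 0]) cube([215, 4930, 2350]);
translate([5539, 602, 0]) cube([215, 4930, 2350]);
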